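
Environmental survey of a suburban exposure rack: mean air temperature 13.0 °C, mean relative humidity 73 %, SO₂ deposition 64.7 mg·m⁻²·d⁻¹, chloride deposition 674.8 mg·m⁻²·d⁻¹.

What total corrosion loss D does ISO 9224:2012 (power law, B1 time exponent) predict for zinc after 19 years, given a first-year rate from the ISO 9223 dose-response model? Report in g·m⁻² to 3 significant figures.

D(19) = 450 g·m⁻²

zinc: temperature factor f = -0.071·(3.0) = -0.2130
  SO₂ term: 0.0129·64.7^0.44·exp(0.046·73-0.2130) = 1.876
  Sd branch = 0.0175·Sd^0.57·e^(0.008·RH+0.085·T) = 3.883 μm/a
  sum: 1.876 + 3.883 → r_corr = 5.759 μm/a
Long-term exponent b (ISO 9224 Table 2, B1) = 0.813
  D(19) = 5.759 × 19^0.813 = 5.759 × 10.96 = 63.09 μm
  Mass loss = 63.09 μm × 7.14 g/cm³ = 450.5 g·m⁻²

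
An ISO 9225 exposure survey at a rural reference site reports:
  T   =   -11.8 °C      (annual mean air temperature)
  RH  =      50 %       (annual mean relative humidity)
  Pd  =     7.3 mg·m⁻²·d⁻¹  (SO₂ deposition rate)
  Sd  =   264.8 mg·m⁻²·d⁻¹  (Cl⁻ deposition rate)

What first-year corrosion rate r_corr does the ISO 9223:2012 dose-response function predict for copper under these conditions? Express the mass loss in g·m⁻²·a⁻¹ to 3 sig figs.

r_corr = 1.50 g·m⁻²·a⁻¹

copper: temperature factor f = +0.126·(-21.8) = -2.7468
  Pd branch = 0.0053·Pd^0.26·e^(0.059·RH+f) = 0.01089 μm/a
  Sd branch = 0.01025·Sd^0.27·e^(0.036·RH+0.049·T) = 0.1569 μm/a
  sum: 0.01089 + 0.1569 → r_corr = 0.1678 μm/a
Convert to mass loss: 0.1678 μm/a × 8.96 g/cm³ = 1.503 g·m⁻²·a⁻¹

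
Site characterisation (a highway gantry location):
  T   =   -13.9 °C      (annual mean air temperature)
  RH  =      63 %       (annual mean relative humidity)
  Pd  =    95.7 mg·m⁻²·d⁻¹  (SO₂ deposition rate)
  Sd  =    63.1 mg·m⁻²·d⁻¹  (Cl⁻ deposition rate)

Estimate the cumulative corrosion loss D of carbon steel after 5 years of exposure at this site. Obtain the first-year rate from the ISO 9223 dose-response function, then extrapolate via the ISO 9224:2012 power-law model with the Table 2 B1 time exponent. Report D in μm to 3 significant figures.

carbon steel: T≤10 °C ⇒ hinge +0.150·(-13.9−10) = -3.5850
  sulphur-dioxide contribution → 1.855 μm/a
  chloride contribution → 6.11 μm/a
  total first-year rate 7.965 μm/a
Power-law: D(5) = r_corr · 5^0.523
  D(5) = 7.965 × 5^0.523 = 7.965 × 2.32 = 18.48 μm

D(5) = 18.5 μm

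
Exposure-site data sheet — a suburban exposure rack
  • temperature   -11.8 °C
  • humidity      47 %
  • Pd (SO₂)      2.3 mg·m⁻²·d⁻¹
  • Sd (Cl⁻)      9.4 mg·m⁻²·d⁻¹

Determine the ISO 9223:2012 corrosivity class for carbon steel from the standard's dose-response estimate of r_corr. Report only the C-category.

C2

carbon steel: T≤10 °C ⇒ hinge +0.150·(-11.8−10) = -3.2700
  sulphur-dioxide contribution → 0.2656 μm/a
  chloride contribution → 1.204 μm/a
  total first-year rate 1.469 μm/a
1.47 μm/a falls in (1.3, 25] for carbon steel → category C2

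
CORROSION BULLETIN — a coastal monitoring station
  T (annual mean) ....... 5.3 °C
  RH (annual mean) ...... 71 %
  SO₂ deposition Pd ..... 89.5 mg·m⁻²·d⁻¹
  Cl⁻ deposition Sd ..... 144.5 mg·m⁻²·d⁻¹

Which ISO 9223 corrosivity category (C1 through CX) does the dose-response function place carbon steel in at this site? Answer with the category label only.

carbon steel: temperature factor f = +0.150·(-4.7) = -0.7050
  SO₂ term: 1.77·89.5^0.52·exp(0.02·71-0.7050) = 37.45
  Sd branch = 0.102·Sd^0.62·e^(0.033·RH+0.04·T) = 28.66 μm/a
  r_corr = 37.45 + 28.66 = 66.11 μm/a
66.1 μm/a falls in (50, 80] for carbon steel → category C4

C4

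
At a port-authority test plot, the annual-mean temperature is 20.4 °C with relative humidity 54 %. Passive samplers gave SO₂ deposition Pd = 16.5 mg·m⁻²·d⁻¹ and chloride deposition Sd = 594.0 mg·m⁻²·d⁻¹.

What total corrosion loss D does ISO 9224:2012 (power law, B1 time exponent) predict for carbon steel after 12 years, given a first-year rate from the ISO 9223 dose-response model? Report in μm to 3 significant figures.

D(12) = 311 μm

carbon steel: f(T) = -0.054·(T−10) [T>10 °C] = -0.5616
  SO₂ term: 1.77·16.5^0.52·exp(0.02·54-0.5616) = 12.77
  Cl⁻ term: 0.102·594.0^0.62·exp(0.033·54+0.04·20.4) = 71.89
  sum: 12.77 + 71.89 → r_corr = 84.66 μm/a
Power-law: D(12) = r_corr · 12^0.523
  D(12) = 84.66 × 12^0.523 = 84.66 × 3.668 = 310.5 μm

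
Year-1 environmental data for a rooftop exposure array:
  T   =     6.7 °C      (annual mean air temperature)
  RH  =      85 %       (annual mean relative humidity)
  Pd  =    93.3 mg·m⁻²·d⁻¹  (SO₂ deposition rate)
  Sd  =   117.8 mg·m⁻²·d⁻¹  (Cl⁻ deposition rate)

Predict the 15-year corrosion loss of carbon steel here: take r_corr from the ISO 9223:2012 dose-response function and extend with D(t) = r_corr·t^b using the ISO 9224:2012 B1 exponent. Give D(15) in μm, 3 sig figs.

D(15) = 432 μm

carbon steel: T≤10 °C ⇒ hinge +0.150·(6.7−10) = -0.4950
  Pd branch = 1.77·Pd^0.52·e^(0.02·RH+f) = 62.46 μm/a
  Cl⁻ term: 0.102·117.8^0.62·exp(0.033·85+0.04·6.7) = 42.39
  sum: 62.46 + 42.39 → r_corr = 104.9 μm/a
Long-term exponent b (ISO 9224 Table 2, B1) = 0.523
  D(15) = 104.9 × 15^0.523 = 104.9 × 4.122 = 432.2 μm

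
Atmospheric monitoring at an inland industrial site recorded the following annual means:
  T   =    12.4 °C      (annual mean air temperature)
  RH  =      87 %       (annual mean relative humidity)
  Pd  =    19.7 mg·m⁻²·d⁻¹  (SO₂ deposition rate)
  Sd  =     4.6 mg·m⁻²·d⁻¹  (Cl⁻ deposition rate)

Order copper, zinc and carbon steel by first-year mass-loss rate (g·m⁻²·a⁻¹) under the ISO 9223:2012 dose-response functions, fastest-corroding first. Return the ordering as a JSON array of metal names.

copper: T>10 °C ⇒ hinge -0.080·(12.4−10) = -0.1920
  sulphur-dioxide contribution → 1.609 μm/a
  chloride contribution → 0.6513 μm/a
  total first-year rate 2.261 μm/a
  mass loss = 2.261 μm/a × 8.96 g/cm³ = 20.26 g·m⁻²·a⁻¹
zinc: T>10 °C ⇒ hinge -0.071·(12.4−10) = -0.1704
  sulphur-dioxide contribution → 2.209 μm/a
  chloride contribution → 0.2403 μm/a
  ⇒ r_corr(zinc) = 2.449 μm/a
  mass loss = 2.449 μm/a × 7.14 g/cm³ = 17.49 g·m⁻²·a⁻¹
carbon steel: temperature factor f = -0.054·(2.4) = -0.1296
  sulphur-dioxide contribution → 41.73 μm/a
  chloride contribution → 7.617 μm/a
  total first-year rate 49.35 μm/a
  mass loss = 49.35 μm/a × 7.85 g/cm³ = 387.4 g·m⁻²·a⁻¹
Ordering by g·m⁻²·a⁻¹: carbon steel (387) > copper (20.3) > zinc (17.5)

["carbon steel", "copper", "zinc"]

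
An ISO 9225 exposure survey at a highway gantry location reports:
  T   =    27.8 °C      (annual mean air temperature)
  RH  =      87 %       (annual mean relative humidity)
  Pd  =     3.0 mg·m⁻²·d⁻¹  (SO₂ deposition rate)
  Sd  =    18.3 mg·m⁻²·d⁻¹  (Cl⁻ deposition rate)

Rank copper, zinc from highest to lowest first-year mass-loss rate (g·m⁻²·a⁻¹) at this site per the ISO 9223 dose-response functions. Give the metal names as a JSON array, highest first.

["copper", "zinc"]

copper: T>10 °C ⇒ hinge -0.080·(27.8−10) = -1.4240
  sulphur-dioxide contribution → 0.2878 μm/a
  chloride contribution → 2.011 μm/a
  total first-year rate 2.299 μm/a
  mass loss = 2.299 μm/a × 8.96 g/cm³ = 20.6 g·m⁻²·a⁻¹
zinc: temperature factor f = -0.071·(17.8) = -1.2638
  sulphur-dioxide contribution → 0.3234 μm/a
  chloride contribution → 1.955 μm/a
  ⇒ r_corr(zinc) = 2.278 μm/a
  mass loss = 2.278 μm/a × 7.14 g/cm³ = 16.27 g·m⁻²·a⁻¹
Ordering by g·m⁻²·a⁻¹: copper (20.6) > zinc (16.3)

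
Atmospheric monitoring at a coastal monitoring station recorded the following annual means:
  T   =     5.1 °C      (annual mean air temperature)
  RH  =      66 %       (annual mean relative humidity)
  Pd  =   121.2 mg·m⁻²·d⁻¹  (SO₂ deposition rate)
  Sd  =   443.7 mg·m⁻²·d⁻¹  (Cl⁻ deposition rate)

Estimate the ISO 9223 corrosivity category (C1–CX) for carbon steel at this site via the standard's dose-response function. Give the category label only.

C5

carbon steel: temperature factor f = +0.150·(-4.9) = -0.7350
  Pd branch = 1.77·Pd^0.52·e^(0.02·RH+f) = 38.5 μm/a
  Cl⁻ term: 0.102·443.7^0.62·exp(0.033·66+0.04·5.1) = 48.34
  sum: 38.5 + 48.34 → r_corr = 86.84 μm/a
86.8 μm/a falls in (80, 200] for carbon steel → category C5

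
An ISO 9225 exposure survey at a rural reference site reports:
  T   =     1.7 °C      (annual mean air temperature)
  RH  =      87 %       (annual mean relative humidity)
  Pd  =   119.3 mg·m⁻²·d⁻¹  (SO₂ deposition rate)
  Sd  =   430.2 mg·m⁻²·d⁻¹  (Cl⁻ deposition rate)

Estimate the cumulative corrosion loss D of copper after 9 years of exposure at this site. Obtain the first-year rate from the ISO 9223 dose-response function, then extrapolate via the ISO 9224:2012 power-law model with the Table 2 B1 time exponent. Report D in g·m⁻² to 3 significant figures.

copper: f(T) = +0.126·(T−10) [T≤10 °C] = -1.0458
  sulphur-dioxide contribution → 1.095 μm/a
  chloride contribution → 1.313 μm/a
  total first-year rate 2.407 μm/a
Long-term exponent b (ISO 9224 Table 2, B1) = 0.667
  D(9) = 2.407 × 9^0.667 = 2.407 × 4.33 = 10.42 μm
  Mass loss = 10.42 μm × 8.96 g/cm³ = 93.4 g·m⁻²

D(9) = 93.4 g·m⁻²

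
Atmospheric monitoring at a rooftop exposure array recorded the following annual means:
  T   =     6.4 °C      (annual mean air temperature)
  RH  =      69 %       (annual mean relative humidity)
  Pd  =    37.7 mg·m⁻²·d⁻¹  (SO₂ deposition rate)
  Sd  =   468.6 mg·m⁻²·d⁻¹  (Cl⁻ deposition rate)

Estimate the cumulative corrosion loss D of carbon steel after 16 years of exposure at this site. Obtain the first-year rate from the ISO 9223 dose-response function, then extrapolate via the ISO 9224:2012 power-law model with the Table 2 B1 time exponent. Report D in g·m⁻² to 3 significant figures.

D(16) = 2.85e+03 g·m⁻²

carbon steel: f(T) = +0.150·(T−10) [T≤10 °C] = -0.5400
  sulphur-dioxide contribution → 27.07 μm/a
  chloride contribution → 58.15 μm/a
  ⇒ r_corr(carbon steel) = 85.22 μm/a
Long-term exponent b (ISO 9224 Table 2, B1) = 0.523
  D(16) = 85.22 × 16^0.523 = 85.22 × 4.263 = 363.3 μm
  Mass loss = 363.3 μm × 7.85 g/cm³ = 2852 g·m⁻²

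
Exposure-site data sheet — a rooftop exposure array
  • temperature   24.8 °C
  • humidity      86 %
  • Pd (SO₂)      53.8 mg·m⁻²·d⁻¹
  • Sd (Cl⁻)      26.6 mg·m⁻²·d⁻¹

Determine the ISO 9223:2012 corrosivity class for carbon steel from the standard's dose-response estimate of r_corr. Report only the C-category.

C4

carbon steel: f(T) = -0.054·(T−10) [T>10 °C] = -0.7992
  SO₂ term: 1.77·53.8^0.52·exp(0.02·86-0.7992) = 35.31
  Sd branch = 0.102·Sd^0.62·e^(0.033·RH+0.04·T) = 35.92 μm/a
  sum: 35.31 + 35.92 → r_corr = 71.23 μm/a
ISO 9223 Table 2 (carbon steel): 50 < 71.2 ≤ 80 μm/a ⇒ C4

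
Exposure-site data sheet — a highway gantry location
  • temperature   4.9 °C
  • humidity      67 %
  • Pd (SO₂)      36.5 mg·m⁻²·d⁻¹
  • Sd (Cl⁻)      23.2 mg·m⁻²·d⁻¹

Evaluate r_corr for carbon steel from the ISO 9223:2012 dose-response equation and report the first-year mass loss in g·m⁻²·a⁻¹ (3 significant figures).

carbon steel: temperature factor f = +0.150·(-5.1) = -0.7650
  sulphur-dioxide contribution → 20.42 μm/a
  chloride contribution → 7.953 μm/a
  total first-year rate 28.37 μm/a
Convert to mass loss: 28.37 μm/a × 7.85 g/cm³ = 222.7 g·m⁻²·a⁻¹

r_corr = 223 g·m⁻²·a⁻¹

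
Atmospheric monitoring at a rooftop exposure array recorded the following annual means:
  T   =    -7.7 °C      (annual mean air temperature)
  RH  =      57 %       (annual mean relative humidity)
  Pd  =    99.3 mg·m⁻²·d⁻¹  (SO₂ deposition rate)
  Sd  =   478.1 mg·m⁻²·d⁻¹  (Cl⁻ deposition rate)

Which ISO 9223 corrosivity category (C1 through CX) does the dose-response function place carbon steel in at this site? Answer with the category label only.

C3

carbon steel: T≤10 °C ⇒ hinge +0.150·(-7.7−10) = -2.6550
  sulphur-dioxide contribution → 4.25 μm/a
  chloride contribution → 22.54 μm/a
  total first-year rate 26.8 μm/a
26.8 μm/a falls in (25, 50] for carbon steel → category C3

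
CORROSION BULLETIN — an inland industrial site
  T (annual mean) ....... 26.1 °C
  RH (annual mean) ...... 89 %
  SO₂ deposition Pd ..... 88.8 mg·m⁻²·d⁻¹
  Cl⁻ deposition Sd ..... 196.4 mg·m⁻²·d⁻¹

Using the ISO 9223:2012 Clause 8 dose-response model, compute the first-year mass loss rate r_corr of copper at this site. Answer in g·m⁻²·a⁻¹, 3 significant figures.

copper: f(T) = -0.080·(T−10) [T>10 °C] = -1.2880
  sulphur-dioxide contribution → 0.8953 μm/a
  chloride contribution → 3.774 μm/a
  ⇒ r_corr(copper) = 4.669 μm/a
Convert to mass loss: 4.669 μm/a × 8.96 g/cm³ = 41.83 g·m⁻²·a⁻¹

r_corr = 41.8 g·m⁻²·a⁻¹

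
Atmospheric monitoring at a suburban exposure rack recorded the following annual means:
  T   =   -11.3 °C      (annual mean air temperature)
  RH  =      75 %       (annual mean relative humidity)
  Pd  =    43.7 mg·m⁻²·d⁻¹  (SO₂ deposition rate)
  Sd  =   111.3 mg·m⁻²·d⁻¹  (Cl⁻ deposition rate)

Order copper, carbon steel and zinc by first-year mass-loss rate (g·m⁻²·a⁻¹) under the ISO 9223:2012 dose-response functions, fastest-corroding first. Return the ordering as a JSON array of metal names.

copper: f(T) = +0.126·(T−10) [T≤10 °C] = -2.6838
  SO₂ term: 0.0053·43.7^0.26·exp(0.059·75-2.6838) = 0.08072
  Sd branch = 0.01025·Sd^0.27·e^(0.036·RH+0.049·T) = 0.3129 μm/a
  sum: 0.08072 + 0.3129 → r_corr = 0.3936 μm/a
  mass loss = 0.3936 μm/a × 8.96 g/cm³ = 3.527 g·m⁻²·a⁻¹
carbon steel: f(T) = +0.150·(T−10) [T≤10 °C] = -3.1950
  SO₂ term: 1.77·43.7^0.52·exp(0.02·75-3.1950) = 2.317
  Sd branch = 0.102·Sd^0.62·e^(0.033·RH+0.04·T) = 14.32 μm/a
  sum: 2.317 + 14.32 → r_corr = 16.64 μm/a
  mass loss = 16.64 μm/a × 7.85 g/cm³ = 130.6 g·m⁻²·a⁻¹
zinc: T≤10 °C ⇒ hinge +0.038·(-11.3−10) = -0.8094
  Pd branch = 0.0129·Pd^0.44·e^(0.046·RH+f) = 0.9532 μm/a
  Cl⁻ term: 0.0175·111.3^0.57·exp(0.008·75+0.085·-11.3) = 0.1791
  sum: 0.9532 + 0.1791 → r_corr = 1.132 μm/a
  mass loss = 1.132 μm/a × 7.14 g/cm³ = 8.085 g·m⁻²·a⁻¹
Ordering by g·m⁻²·a⁻¹: carbon steel (131) > zinc (8.08) > copper (3.53)

["carbon steel", "zinc", "copper"]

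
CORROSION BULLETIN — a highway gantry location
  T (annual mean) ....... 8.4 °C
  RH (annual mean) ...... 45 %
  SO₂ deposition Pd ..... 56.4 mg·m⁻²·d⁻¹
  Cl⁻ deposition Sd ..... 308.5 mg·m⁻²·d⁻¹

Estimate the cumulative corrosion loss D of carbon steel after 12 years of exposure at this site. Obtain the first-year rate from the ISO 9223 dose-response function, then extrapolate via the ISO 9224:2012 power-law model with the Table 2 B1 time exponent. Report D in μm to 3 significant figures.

carbon steel: temperature factor f = +0.150·(-1.6) = -0.2400
  sulphur-dioxide contribution → 27.88 μm/a
  chloride contribution → 22.02 μm/a
  ⇒ r_corr(carbon steel) = 49.9 μm/a
Long-term exponent b (ISO 9224 Table 2, B1) = 0.523
  D(12) = 49.9 × 12^0.523 = 49.9 × 3.668 = 183 μm

D(12) = 183 μm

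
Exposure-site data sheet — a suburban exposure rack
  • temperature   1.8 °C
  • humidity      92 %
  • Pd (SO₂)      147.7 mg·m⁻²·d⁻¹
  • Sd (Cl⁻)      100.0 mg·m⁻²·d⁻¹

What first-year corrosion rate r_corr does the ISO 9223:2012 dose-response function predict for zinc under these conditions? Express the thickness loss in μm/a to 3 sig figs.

r_corr = 6.45 μm/a

zinc: T≤10 °C ⇒ hinge +0.038·(1.8−10) = -0.3116
  SO₂ term: 0.0129·147.7^0.44·exp(0.046·92-0.3116) = 5.858
  Sd branch = 0.0175·Sd^0.57·e^(0.008·RH+0.085·T) = 0.5877 μm/a
  sum: 5.858 + 0.5877 → r_corr = 6.445 μm/a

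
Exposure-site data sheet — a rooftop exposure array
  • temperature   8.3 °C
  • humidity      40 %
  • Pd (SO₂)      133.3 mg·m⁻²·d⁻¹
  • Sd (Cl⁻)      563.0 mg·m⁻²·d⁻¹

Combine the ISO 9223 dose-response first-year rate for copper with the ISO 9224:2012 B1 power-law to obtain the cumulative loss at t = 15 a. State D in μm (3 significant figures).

D(15) = 3.17 μm

copper: f(T) = +0.126·(T−10) [T≤10 °C] = -0.2142
  sulphur-dioxide contribution → 0.1617 μm/a
  chloride contribution → 0.3592 μm/a
  ⇒ r_corr(copper) = 0.5209 μm/a
Long-term exponent b (ISO 9224 Table 2, B1) = 0.667
  D(15) = 0.5209 × 15^0.667 = 0.5209 × 6.088 = 3.171 μm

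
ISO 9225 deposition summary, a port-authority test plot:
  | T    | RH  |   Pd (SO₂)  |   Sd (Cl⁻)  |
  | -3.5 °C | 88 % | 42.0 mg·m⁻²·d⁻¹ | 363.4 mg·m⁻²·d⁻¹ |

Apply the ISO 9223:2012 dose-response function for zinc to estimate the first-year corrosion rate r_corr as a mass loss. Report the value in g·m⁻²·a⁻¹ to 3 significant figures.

r_corr = 21.8 g·m⁻²·a⁻¹

zinc: T≤10 °C ⇒ hinge +0.038·(-3.5−10) = -0.5130
  SO₂ term: 0.0129·42.0^0.44·exp(0.046·88-0.5130) = 2.291
  Cl⁻ term: 0.0175·363.4^0.57·exp(0.008·88+0.085·-3.5) = 0.7568
  sum: 2.291 + 0.7568 → r_corr = 3.048 μm/a
Convert to mass loss: 3.048 μm/a × 7.14 g/cm³ = 21.76 g·m⁻²·a⁻¹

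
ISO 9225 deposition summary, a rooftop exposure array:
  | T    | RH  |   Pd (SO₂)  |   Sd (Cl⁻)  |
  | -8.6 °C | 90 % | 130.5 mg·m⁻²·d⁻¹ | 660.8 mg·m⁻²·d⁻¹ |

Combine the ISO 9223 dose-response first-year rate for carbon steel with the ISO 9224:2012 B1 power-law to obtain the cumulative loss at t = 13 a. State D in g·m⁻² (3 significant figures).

D(13) = 2.62e+03 g·m⁻²

carbon steel: temperature factor f = +0.150·(-18.6) = -2.7900
  Pd branch = 1.77·Pd^0.52·e^(0.02·RH+f) = 8.282 μm/a
  Cl⁻ term: 0.102·660.8^0.62·exp(0.033·90+0.04·-8.6) = 78.98
  sum: 8.282 + 78.98 → r_corr = 87.26 μm/a
Long-term exponent b (ISO 9224 Table 2, B1) = 0.523
  D(13) = 87.26 × 13^0.523 = 87.26 × 3.825 = 333.7 μm
  Mass loss = 333.7 μm × 7.85 g/cm³ = 2620 g·m⁻²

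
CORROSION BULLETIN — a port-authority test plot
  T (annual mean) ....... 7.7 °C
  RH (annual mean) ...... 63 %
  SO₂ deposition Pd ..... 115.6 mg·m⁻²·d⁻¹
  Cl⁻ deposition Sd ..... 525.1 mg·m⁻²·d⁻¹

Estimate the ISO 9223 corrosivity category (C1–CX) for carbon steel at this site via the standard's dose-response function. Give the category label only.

carbon steel: T≤10 °C ⇒ hinge +0.150·(7.7−10) = -0.3450
  Pd branch = 1.77·Pd^0.52·e^(0.02·RH+f) = 52.25 μm/a
  Sd branch = 0.102·Sd^0.62·e^(0.033·RH+0.04·T) = 53.93 μm/a
  sum: 52.25 + 53.93 → r_corr = 106.2 μm/a
Category bounds: 80…200 μm/a bracket r_corr ⇒ C5

C5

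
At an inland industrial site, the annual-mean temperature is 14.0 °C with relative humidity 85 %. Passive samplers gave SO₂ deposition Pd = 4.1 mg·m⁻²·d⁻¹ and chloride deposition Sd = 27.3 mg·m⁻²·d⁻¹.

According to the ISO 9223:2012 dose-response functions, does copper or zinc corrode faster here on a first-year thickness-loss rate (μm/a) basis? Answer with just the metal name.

copper

copper: temperature factor f = -0.080·(4.0) = -0.3200
  sulphur-dioxide contribution → 0.8368 μm/a
  chloride contribution → 1.06 μm/a
  ⇒ r_corr(copper) = 1.897 μm/a
zinc: temperature factor f = -0.071·(4.0) = -0.2840
  sulphur-dioxide contribution → 0.9015 μm/a
  chloride contribution → 0.7478 μm/a
  ⇒ r_corr(zinc) = 1.649 μm/a
Ordering by μm/a: copper (1.9) > zinc (1.65)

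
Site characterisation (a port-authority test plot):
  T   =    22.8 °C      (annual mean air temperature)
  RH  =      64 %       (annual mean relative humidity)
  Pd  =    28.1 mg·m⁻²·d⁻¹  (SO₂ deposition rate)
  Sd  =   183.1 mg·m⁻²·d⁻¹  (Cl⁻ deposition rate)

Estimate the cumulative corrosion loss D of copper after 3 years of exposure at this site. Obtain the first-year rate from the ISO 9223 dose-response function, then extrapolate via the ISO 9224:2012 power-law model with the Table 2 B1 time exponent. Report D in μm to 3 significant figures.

copper: temperature factor f = -0.080·(12.8) = -1.0240
  sulphur-dioxide contribution → 0.1978 μm/a
  chloride contribution → 1.281 μm/a
  ⇒ r_corr(copper) = 1.478 μm/a
Long-term exponent b (ISO 9224 Table 2, B1) = 0.667
  D(3) = 1.478 × 3^0.667 = 1.478 × 2.081 = 3.076 μm

D(3) = 3.08 μm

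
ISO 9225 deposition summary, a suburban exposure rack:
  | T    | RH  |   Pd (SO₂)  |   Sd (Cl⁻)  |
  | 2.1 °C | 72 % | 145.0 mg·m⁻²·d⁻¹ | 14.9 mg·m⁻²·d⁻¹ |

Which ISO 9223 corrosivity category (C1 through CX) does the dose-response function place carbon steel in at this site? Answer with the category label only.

carbon steel: temperature factor f = +0.150·(-7.9) = -1.1850
  sulphur-dioxide contribution → 30.38 μm/a
  chloride contribution → 6.373 μm/a
  ⇒ r_corr(carbon steel) = 36.76 μm/a
Category bounds: 25…50 μm/a bracket r_corr ⇒ C3

C3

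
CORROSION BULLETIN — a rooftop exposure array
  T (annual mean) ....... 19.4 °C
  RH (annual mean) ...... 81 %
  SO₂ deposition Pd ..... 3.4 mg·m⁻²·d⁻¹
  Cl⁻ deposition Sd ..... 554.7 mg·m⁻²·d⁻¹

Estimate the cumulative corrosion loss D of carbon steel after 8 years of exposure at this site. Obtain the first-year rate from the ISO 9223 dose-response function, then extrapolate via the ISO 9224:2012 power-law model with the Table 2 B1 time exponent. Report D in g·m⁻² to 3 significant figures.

carbon steel: f(T) = -0.054·(T−10) [T>10 °C] = -0.5076
  sulphur-dioxide contribution → 10.17 μm/a
  chloride contribution → 161.4 μm/a
  total first-year rate 171.5 μm/a
Power-law: D(8) = r_corr · 8^0.523
  D(8) = 171.5 × 8^0.523 = 171.5 × 2.967 = 508.9 μm
  Mass loss = 508.9 μm × 7.85 g/cm³ = 3995 g·m⁻²

D(8) = 4.00e+03 g·m⁻²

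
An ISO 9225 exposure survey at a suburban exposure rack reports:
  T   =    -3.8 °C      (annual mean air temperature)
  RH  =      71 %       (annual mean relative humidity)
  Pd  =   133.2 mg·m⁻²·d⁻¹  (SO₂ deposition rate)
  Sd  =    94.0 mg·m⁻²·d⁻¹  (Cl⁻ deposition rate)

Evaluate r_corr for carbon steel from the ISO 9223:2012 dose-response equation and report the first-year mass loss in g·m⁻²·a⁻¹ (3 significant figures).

r_corr = 212 g·m⁻²·a⁻¹

carbon steel: f(T) = +0.150·(T−10) [T≤10 °C] = -2.0700
  Pd branch = 1.77·Pd^0.52·e^(0.02·RH+f) = 11.76 μm/a
  Cl⁻ term: 0.102·94.0^0.62·exp(0.033·71+0.04·-3.8) = 15.26
  r_corr = 11.76 + 15.26 = 27.02 μm/a
Convert to mass loss: 27.02 μm/a × 7.85 g/cm³ = 212.1 g·m⁻²·a⁻¹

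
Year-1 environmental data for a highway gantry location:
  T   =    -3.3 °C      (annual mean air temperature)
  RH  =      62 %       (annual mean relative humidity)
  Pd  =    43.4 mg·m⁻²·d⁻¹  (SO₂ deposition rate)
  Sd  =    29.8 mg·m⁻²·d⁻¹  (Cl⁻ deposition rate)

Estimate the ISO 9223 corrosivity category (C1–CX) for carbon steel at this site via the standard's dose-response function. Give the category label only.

C2

carbon steel: temperature factor f = +0.150·(-13.3) = -1.9950
  Pd branch = 1.77·Pd^0.52·e^(0.02·RH+f) = 5.91 μm/a
  Sd branch = 0.102·Sd^0.62·e^(0.033·RH+0.04·T) = 5.674 μm/a
  r_corr = 5.91 + 5.674 = 11.58 μm/a
Category bounds: 1.3…25 μm/a bracket r_corr ⇒ C2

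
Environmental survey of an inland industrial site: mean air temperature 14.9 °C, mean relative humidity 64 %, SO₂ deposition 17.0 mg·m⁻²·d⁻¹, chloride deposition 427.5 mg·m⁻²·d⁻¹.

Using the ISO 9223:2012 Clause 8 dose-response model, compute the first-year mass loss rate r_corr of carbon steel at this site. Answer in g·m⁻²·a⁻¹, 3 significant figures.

r_corr = 681 g·m⁻²·a⁻¹

carbon steel: T>10 °C ⇒ hinge -0.054·(14.9−10) = -0.2646
  SO₂ term: 1.77·17.0^0.52·exp(0.02·64-0.2646) = 21.32
  Cl⁻ term: 0.102·427.5^0.62·exp(0.033·64+0.04·14.9) = 65.44
  sum: 21.32 + 65.44 → r_corr = 86.76 μm/a
Convert to mass loss: 86.76 μm/a × 7.85 g/cm³ = 681.1 g·m⁻²·a⁻¹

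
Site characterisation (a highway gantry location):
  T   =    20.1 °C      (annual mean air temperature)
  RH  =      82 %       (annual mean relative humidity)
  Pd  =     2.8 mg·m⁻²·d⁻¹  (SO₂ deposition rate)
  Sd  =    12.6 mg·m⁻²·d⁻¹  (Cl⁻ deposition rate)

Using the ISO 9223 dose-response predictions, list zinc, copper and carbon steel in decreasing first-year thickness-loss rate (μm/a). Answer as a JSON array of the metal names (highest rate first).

["carbon steel", "copper", "zinc"]

zinc: T>10 °C ⇒ hinge -0.071·(20.1−10) = -0.7171
  SO₂ term: 0.0129·2.8^0.44·exp(0.046·82-0.7171) = 0.4306
  Sd branch = 0.0175·Sd^0.57·e^(0.008·RH+0.085·T) = 0.7891 μm/a
  r_corr = 0.4306 + 0.7891 = 1.22 μm/a
copper: f(T) = -0.080·(T−10) [T>10 °C] = -0.8080
  Pd branch = 0.0053·Pd^0.26·e^(0.059·RH+f) = 0.3897 μm/a
  Sd branch = 0.01025·Sd^0.27·e^(0.036·RH+0.049·T) = 1.041 μm/a
  r_corr = 0.3897 + 1.041 = 1.431 μm/a
carbon steel: temperature factor f = -0.054·(10.1) = -0.5454
  Pd branch = 1.77·Pd^0.52·e^(0.02·RH+f) = 9.034 μm/a
  Sd branch = 0.102·Sd^0.62·e^(0.033·RH+0.04·T) = 16.41 μm/a
  r_corr = 9.034 + 16.41 = 25.45 μm/a
Ordering by μm/a: carbon steel (25.4) > copper (1.43) > zinc (1.22)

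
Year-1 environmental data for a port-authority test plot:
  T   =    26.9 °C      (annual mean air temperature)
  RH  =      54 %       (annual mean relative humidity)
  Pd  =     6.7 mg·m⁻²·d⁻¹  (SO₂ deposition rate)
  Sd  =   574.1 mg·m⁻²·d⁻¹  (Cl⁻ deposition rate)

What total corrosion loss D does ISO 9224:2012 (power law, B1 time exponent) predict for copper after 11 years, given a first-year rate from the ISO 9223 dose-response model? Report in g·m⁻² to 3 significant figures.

D(11) = 68.4 g·m⁻²

copper: T>10 °C ⇒ hinge -0.080·(26.9−10) = -1.3520
  SO₂ term: 0.0053·6.7^0.26·exp(0.059·54-1.3520) = 0.05439
  Cl⁻ term: 0.01025·574.1^0.27·exp(0.036·54+0.049·26.9) = 1.487
  sum: 0.05439 + 1.487 → r_corr = 1.542 μm/a
ISO 9224: D(t) = r_corr · t^b with b = 0.667 (copper, B1)
  D(11) = 1.542 × 11^0.667 = 1.542 × 4.95 = 7.631 μm
  Mass loss = 7.631 μm × 8.96 g/cm³ = 68.37 g·m⁻²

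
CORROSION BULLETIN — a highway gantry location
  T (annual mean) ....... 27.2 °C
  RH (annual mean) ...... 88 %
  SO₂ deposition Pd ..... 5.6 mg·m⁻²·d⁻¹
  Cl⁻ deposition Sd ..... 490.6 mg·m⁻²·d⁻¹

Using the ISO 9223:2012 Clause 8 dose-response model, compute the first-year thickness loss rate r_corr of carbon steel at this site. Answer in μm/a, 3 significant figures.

r_corr = 267 μm/a

carbon steel: temperature factor f = -0.054·(17.2) = -0.9288
  Pd branch = 1.77·Pd^0.52·e^(0.02·RH+f) = 9.954 μm/a
  Cl⁻ term: 0.102·490.6^0.62·exp(0.033·88+0.04·27.2) = 257.4
  r_corr = 9.954 + 257.4 = 267.3 μm/a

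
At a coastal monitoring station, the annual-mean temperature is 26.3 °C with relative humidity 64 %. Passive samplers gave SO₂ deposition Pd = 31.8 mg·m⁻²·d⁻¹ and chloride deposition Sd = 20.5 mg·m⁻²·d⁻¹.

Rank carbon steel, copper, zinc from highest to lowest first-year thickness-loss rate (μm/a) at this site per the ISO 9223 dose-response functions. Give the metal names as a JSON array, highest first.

["carbon steel", "zinc", "copper"]

carbon steel: temperature factor f = -0.054·(16.3) = -0.8802
  sulphur-dioxide contribution → 15.95 μm/a
  chloride contribution → 15.7 μm/a
  total first-year rate 31.66 μm/a
copper: T>10 °C ⇒ hinge -0.080·(26.3−10) = -1.3040
  sulphur-dioxide contribution → 0.1543 μm/a
  chloride contribution → 0.8418 μm/a
  total first-year rate 0.9961 μm/a
zinc: T>10 °C ⇒ hinge -0.071·(26.3−10) = -1.1573
  sulphur-dioxide contribution → 0.3529 μm/a
  chloride contribution → 1.527 μm/a
  ⇒ r_corr(zinc) = 1.88 μm/a
Ordering by μm/a: carbon steel (31.7) > zinc (1.88) > copper (0.996)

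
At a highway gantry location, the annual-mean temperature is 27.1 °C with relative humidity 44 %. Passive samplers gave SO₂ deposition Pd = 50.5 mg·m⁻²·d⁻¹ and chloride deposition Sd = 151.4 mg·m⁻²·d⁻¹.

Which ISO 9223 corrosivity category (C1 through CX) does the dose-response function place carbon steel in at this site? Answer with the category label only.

C3

carbon steel: T>10 °C ⇒ hinge -0.054·(27.1−10) = -0.9234
  sulphur-dioxide contribution → 13.03 μm/a
  chloride contribution → 28.95 μm/a
  ⇒ r_corr(carbon steel) = 41.98 μm/a
ISO 9223 Table 2 (carbon steel): 25 < 42 ≤ 50 μm/a ⇒ C3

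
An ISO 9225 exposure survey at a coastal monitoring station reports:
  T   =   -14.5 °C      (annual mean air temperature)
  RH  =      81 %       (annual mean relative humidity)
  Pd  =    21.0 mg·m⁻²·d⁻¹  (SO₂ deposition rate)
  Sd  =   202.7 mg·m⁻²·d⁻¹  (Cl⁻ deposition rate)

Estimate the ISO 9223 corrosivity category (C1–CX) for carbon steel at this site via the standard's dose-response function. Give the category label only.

C2

carbon steel: temperature factor f = +0.150·(-24.5) = -3.6750
  Pd branch = 1.77·Pd^0.52·e^(0.02·RH+f) = 1.104 μm/a
  Sd branch = 0.102·Sd^0.62·e^(0.033·RH+0.04·T) = 22.28 μm/a
  sum: 1.104 + 22.28 → r_corr = 23.38 μm/a
Category bounds: 1.3…25 μm/a bracket r_corr ⇒ C2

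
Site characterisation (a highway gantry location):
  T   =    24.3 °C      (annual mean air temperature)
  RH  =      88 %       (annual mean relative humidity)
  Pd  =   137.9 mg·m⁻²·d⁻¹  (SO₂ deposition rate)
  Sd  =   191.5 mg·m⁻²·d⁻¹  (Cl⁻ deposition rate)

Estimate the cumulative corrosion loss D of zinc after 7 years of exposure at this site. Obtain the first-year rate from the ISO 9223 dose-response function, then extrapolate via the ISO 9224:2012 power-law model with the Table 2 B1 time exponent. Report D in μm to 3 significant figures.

D(7) = 38.5 μm

zinc: temperature factor f = -0.071·(14.3) = -1.0153
  Pd branch = 0.0129·Pd^0.44·e^(0.046·RH+f) = 2.339 μm/a
  Sd branch = 0.0175·Sd^0.57·e^(0.008·RH+0.085·T) = 5.58 μm/a
  r_corr = 2.339 + 5.58 = 7.92 μm/a
ISO 9224: D(t) = r_corr · t^b with b = 0.813 (zinc, B1)
  D(7) = 7.92 × 7^0.813 = 7.92 × 4.865 = 38.53 μm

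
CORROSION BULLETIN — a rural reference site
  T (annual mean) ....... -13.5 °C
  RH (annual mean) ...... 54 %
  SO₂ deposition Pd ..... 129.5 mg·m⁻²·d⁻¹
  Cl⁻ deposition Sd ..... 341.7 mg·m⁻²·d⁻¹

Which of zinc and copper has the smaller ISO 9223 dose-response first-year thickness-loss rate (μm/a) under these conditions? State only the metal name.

copper

zinc: T≤10 °C ⇒ hinge +0.038·(-13.5−10) = -0.8930
  sulphur-dioxide contribution → 0.5382 μm/a
  chloride contribution → 0.2379 μm/a
  total first-year rate 0.7762 μm/a
copper: T≤10 °C ⇒ hinge +0.126·(-13.5−10) = -2.9610
  sulphur-dioxide contribution → 0.02351 μm/a
  chloride contribution → 0.1786 μm/a
  total first-year rate 0.2021 μm/a
Ordering by μm/a: zinc (0.776) > copper (0.202)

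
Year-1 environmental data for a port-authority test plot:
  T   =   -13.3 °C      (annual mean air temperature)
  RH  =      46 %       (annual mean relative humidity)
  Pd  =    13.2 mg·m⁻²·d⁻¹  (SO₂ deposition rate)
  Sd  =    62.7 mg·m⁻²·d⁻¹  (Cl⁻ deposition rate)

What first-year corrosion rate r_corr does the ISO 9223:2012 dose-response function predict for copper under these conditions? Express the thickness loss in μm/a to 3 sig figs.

copper: f(T) = +0.126·(T−10) [T≤10 °C] = -2.9358
  SO₂ term: 0.0053·13.2^0.26·exp(0.059·46-2.9358) = 0.008304
  Sd branch = 0.01025·Sd^0.27·e^(0.036·RH+0.049·T) = 0.08554 μm/a
  sum: 0.008304 + 0.08554 → r_corr = 0.09384 μm/a

r_corr = 0.0938 μm/a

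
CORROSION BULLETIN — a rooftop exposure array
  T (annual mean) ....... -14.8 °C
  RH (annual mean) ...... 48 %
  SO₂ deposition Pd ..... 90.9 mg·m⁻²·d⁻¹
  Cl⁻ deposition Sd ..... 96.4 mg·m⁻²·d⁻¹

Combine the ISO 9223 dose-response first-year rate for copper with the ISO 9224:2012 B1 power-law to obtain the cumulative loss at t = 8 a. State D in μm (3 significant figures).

copper: T≤10 °C ⇒ hinge +0.126·(-14.8−10) = -3.1248
  Pd branch = 0.0053·Pd^0.26·e^(0.059·RH+f) = 0.01277 μm/a
  Cl⁻ term: 0.01025·96.4^0.27·exp(0.036·48+0.049·-14.8) = 0.09593
  r_corr = 0.01277 + 0.09593 = 0.1087 μm/a
Long-term exponent b (ISO 9224 Table 2, B1) = 0.667
  D(8) = 0.1087 × 8^0.667 = 0.1087 × 4.003 = 0.4351 μm

D(8) = 0.435 μm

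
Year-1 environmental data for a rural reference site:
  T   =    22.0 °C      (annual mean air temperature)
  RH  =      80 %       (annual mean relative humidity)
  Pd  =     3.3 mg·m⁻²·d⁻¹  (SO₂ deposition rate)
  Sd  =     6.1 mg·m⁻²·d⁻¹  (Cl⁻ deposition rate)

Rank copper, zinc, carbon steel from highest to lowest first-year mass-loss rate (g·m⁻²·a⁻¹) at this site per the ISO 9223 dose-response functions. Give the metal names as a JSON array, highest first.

copper: T>10 °C ⇒ hinge -0.080·(22.0−10) = -0.9600
  Pd branch = 0.0053·Pd^0.26·e^(0.059·RH+f) = 0.3105 μm/a
  Sd branch = 0.01025·Sd^0.27·e^(0.036·RH+0.049·T) = 0.8744 μm/a
  r_corr = 0.3105 + 0.8744 = 1.185 μm/a
  mass loss = 1.185 μm/a × 8.96 g/cm³ = 10.62 g·m⁻²·a⁻¹
zinc: temperature factor f = -0.071·(12.0) = -0.8520
  SO₂ term: 0.0129·3.3^0.44·exp(0.046·80-0.8520) = 0.3689
  Sd branch = 0.0175·Sd^0.57·e^(0.008·RH+0.085·T) = 0.6036 μm/a
  sum: 0.3689 + 0.6036 → r_corr = 0.9725 μm/a
  mass loss = 0.9725 μm/a × 7.14 g/cm³ = 6.944 g·m⁻²·a⁻¹
carbon steel: temperature factor f = -0.054·(12.0) = -0.6480
  SO₂ term: 1.77·3.3^0.52·exp(0.02·80-0.6480) = 8.532
  Cl⁻ term: 0.102·6.1^0.62·exp(0.033·80+0.04·22.0) = 10.57
  r_corr = 8.532 + 10.57 = 19.11 μm/a
  mass loss = 19.11 μm/a × 7.85 g/cm³ = 150 g·m⁻²·a⁻¹
Ordering by g·m⁻²·a⁻¹: carbon steel (150) > copper (10.6) > zinc (6.94)

["carbon steel", "copper", "zinc"]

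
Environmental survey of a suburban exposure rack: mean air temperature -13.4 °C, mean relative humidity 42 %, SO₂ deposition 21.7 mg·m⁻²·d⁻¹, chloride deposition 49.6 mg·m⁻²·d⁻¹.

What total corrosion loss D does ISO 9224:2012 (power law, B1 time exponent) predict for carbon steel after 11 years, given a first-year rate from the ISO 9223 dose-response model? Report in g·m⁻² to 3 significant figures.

D(11) = 90.6 g·m⁻²

carbon steel: f(T) = +0.150·(T−10) [T≤10 °C] = -3.5100
  SO₂ term: 1.77·21.7^0.52·exp(0.02·42-3.5100) = 0.6072
  Cl⁻ term: 0.102·49.6^0.62·exp(0.033·42+0.04·-13.4) = 2.685
  sum: 0.6072 + 2.685 → r_corr = 3.292 μm/a
Long-term exponent b (ISO 9224 Table 2, B1) = 0.523
  D(11) = 3.292 × 11^0.523 = 3.292 × 3.505 = 11.54 μm
  Mass loss = 11.54 μm × 7.85 g/cm³ = 90.58 g·m⁻²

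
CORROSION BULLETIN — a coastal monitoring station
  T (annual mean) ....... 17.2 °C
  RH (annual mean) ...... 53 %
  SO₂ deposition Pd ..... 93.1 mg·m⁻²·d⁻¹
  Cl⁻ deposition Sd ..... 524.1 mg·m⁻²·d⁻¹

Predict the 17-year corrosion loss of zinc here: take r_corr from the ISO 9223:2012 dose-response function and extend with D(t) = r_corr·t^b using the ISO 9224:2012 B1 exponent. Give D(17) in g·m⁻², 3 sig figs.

zinc: temperature factor f = -0.071·(7.2) = -0.5112
  Pd branch = 0.0129·Pd^0.44·e^(0.046·RH+f) = 0.6512 μm/a
  Sd branch = 0.0175·Sd^0.57·e^(0.008·RH+0.085·T) = 4.094 μm/a
  r_corr = 0.6512 + 4.094 = 4.746 μm/a
Power-law: D(17) = r_corr · 17^0.813
  D(17) = 4.746 × 17^0.813 = 4.746 × 10.01 = 47.49 μm
  Mass loss = 47.49 μm × 7.14 g/cm³ = 339.1 g·m⁻²

D(17) = 339 g·m⁻²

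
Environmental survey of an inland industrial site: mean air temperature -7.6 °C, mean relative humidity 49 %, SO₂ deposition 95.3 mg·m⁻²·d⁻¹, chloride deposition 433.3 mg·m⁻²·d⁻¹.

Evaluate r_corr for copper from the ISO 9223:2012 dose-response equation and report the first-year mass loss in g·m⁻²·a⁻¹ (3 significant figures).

copper: f(T) = +0.126·(T−10) [T≤10 °C] = -2.2176
  SO₂ term: 0.0053·95.3^0.26·exp(0.059·49-2.2176) = 0.03399
  Cl⁻ term: 0.01025·433.3^0.27·exp(0.036·49+0.049·-7.6) = 0.2123
  r_corr = 0.03399 + 0.2123 = 0.2463 μm/a
Convert to mass loss: 0.2463 μm/a × 8.96 g/cm³ = 2.207 g·m⁻²·a⁻¹

r_corr = 2.21 g·m⁻²·a⁻¹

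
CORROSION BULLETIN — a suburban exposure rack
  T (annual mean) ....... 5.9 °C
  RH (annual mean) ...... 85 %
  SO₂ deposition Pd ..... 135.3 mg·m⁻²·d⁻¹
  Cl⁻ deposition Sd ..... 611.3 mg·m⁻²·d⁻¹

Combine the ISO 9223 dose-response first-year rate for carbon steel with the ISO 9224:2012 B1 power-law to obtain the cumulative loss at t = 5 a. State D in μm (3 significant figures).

carbon steel: T≤10 °C ⇒ hinge +0.150·(5.9−10) = -0.6150
  sulphur-dioxide contribution → 67.21 μm/a
  chloride contribution → 114 μm/a
  total first-year rate 181.2 μm/a
ISO 9224: D(t) = r_corr · t^b with b = 0.523 (carbon steel, B1)
  D(5) = 181.2 × 5^0.523 = 181.2 × 2.32 = 420.4 μm

D(5) = 420 μm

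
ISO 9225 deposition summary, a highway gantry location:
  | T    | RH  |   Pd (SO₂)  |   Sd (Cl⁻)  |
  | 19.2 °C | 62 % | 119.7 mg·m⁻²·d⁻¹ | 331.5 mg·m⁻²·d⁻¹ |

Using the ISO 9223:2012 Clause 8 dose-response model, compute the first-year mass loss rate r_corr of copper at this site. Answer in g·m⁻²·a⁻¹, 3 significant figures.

r_corr = 13.6 g·m⁻²·a⁻¹

copper: T>10 °C ⇒ hinge -0.080·(19.2−10) = -0.7360
  sulphur-dioxide contribution → 0.3417 μm/a
  chloride contribution → 1.173 μm/a
  ⇒ r_corr(copper) = 1.514 μm/a
Convert to mass loss: 1.514 μm/a × 8.96 g/cm³ = 13.57 g·m⁻²·a⁻¹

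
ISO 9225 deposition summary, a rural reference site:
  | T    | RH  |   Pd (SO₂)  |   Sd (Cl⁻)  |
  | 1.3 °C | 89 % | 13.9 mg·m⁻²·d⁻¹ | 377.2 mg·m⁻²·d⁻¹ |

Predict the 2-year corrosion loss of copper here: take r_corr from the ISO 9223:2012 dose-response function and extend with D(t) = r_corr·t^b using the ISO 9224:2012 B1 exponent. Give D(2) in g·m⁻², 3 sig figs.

copper: temperature factor f = +0.126·(-8.7) = -1.0962
  SO₂ term: 0.0053·13.9^0.26·exp(0.059·89-1.0962) = 0.6697
  Cl⁻ term: 0.01025·377.2^0.27·exp(0.036·89+0.049·1.3) = 1.335
  r_corr = 0.6697 + 1.335 = 2.005 μm/a
ISO 9224: D(t) = r_corr · t^b with b = 0.667 (copper, B1)
  D(2) = 2.005 × 2^0.667 = 2.005 × 1.588 = 3.183 μm
  Mass loss = 3.183 μm × 8.96 g/cm³ = 28.52 g·m⁻²

D(2) = 28.5 g·m⁻²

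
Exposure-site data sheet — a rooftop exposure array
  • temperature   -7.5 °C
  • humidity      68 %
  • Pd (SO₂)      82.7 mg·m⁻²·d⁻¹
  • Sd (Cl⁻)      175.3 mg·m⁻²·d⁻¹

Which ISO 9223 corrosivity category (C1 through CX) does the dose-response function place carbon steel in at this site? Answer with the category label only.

C2

carbon steel: temperature factor f = +0.150·(-17.5) = -2.6250
  Pd branch = 1.77·Pd^0.52·e^(0.02·RH+f) = 4.962 μm/a
  Cl⁻ term: 0.102·175.3^0.62·exp(0.033·68+0.04·-7.5) = 17.54
  r_corr = 4.962 + 17.54 = 22.5 μm/a
22.5 μm/a falls in (1.3, 25] for carbon steel → category C2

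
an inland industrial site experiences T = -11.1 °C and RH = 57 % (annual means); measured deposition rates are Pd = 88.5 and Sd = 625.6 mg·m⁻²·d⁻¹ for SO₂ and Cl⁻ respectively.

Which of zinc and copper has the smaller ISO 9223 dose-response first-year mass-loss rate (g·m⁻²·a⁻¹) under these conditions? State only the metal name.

zinc: T≤10 °C ⇒ hinge +0.038·(-11.1−10) = -0.8018
  sulphur-dioxide contribution → 0.5725 μm/a
  chloride contribution → 0.4219 μm/a
  ⇒ r_corr(zinc) = 0.9944 μm/a
  mass loss = 0.9944 μm/a × 7.14 g/cm³ = 7.1 g·m⁻²·a⁻¹
copper: f(T) = +0.126·(T−10) [T≤10 °C] = -2.6586
  sulphur-dioxide contribution → 0.03439 μm/a
  chloride contribution → 0.2634 μm/a
  ⇒ r_corr(copper) = 0.2978 μm/a
  mass loss = 0.2978 μm/a × 8.96 g/cm³ = 2.669 g·m⁻²·a⁻¹
Ordering by g·m⁻²·a⁻¹: zinc (7.1) > copper (2.67)

copper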